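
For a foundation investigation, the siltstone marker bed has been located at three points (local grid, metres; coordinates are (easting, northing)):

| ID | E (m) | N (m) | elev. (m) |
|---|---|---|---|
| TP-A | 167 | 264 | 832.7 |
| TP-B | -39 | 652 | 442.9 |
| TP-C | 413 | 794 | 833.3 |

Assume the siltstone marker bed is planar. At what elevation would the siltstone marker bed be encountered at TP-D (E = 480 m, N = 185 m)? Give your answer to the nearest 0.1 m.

Two edge vectors: TP-A→TP-B = (-206, 388, -389.8), TP-A→TP-C = (246, 530, 0.6).
Normal n = (TP-A→TP-B) × (TP-A→TP-C) = (206826.8, -95767.2, -204628).
So ∂z/∂E = −n_x/n_z = 1.01075 and ∂z/∂N = −n_y/n_z = −0.46801.
Intercept c from TP-A: 832.7 − 168.79 + 123.55 = 787.46.
At (480, 185): z = 485.2 − 86.6 + 787.46 = 1186.0 m.

1186.0 m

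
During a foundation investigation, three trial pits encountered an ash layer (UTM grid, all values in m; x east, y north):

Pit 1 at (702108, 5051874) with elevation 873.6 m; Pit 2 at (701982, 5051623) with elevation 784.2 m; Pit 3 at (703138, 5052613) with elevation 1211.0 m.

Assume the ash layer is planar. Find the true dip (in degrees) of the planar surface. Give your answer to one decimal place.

17.8°

Let the plane be z = a·x + b·y + c.
Pit 2−Pit 1: −126a − 251b = −89.4;  Pit 3−Pit 1: 1030a + 739b = 337.4.
Solving gives a = 0.11257, b = 0.29967.
Gradient magnitude |∇z| = √(a² + b²) = √(0.01267 + 0.08980) = 0.32011.
True dip = arctan(0.32011) = 17.8°, dipping toward SSW (azimuth ≈ 201°).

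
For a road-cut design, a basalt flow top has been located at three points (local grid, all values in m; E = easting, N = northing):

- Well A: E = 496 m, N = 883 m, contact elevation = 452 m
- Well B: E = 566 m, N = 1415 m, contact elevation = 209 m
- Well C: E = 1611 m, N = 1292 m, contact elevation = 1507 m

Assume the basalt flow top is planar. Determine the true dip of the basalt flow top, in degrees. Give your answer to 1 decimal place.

Two edge vectors: Well A→Well B = (70, 532, -243), Well A→Well C = (1115, 409, 1055).
Normal n = (Well A→Well B) × (Well A→Well C) = (660647, -344795, -564550).
So ∂z/∂E = −n_x/n_z = 1.17022 and ∂z/∂N = −n_y/n_z = −0.61074.
Gradient magnitude |∇z| = √(a² + b²) = √(1.36941 + 0.37301) = 1.32001.
True dip = arctan(1.32001) = 52.9°, dipping toward WNW (azimuth ≈ 298°).

52.9°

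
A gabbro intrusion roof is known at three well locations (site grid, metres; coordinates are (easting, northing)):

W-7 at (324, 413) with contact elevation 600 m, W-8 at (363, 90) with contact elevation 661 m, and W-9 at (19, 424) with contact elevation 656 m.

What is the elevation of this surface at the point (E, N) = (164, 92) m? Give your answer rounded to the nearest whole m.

699 m

Two edge vectors: W-7→W-8 = (39, -323, 61), W-7→W-9 = (-305, 11, 56).
Normal n = (W-7→W-8) × (W-7→W-9) = (-18759, -20789, -98086).
So ∂z/∂E = −n_x/n_z = −0.19125 and ∂z/∂N = −n_y/n_z = −0.21195.
Intercept c from W-7: 600 + 61.97 + 87.53 = 749.50.
At (164, 92): z = −31.4 − 19.5 + 749.50 = 698.6 m.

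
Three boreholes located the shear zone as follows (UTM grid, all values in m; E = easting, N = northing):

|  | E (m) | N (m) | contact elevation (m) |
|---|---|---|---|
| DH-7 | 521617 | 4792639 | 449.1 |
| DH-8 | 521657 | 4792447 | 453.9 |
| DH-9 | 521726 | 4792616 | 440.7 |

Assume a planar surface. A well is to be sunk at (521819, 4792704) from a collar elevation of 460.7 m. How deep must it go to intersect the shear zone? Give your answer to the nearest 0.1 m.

31.8 m

Two edge vectors: DH-7→DH-8 = (40, -192, 4.8), DH-7→DH-9 = (109, -23, -8.4).
Normal n = (DH-7→DH-8) × (DH-7→DH-9) = (1723.2, 859.2, 20008).
So ∂z/∂E = −n_x/n_z = −0.086125550 and ∂z/∂N = −n_y/n_z = −0.042942823.
Intercept c from DH-7: 449.1 + 44924.55 + 205809.45 = 251183.10.
At (521819, 4792704): z_contact = −44941.95 − 205812.24 + 251183.10 = 428.91 m.
Depth below ground = 460.7 − 428.91 = 31.8 m.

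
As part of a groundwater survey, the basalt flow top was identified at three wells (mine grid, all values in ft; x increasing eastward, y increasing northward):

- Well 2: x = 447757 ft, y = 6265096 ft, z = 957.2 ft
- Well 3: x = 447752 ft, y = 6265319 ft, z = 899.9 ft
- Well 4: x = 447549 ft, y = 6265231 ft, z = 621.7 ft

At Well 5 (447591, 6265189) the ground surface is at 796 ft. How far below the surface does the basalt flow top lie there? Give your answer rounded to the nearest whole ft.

Two edge vectors: Well 2→Well 3 = (-5, 223, -57.3), Well 2→Well 4 = (-208, 135, -335.5).
Normal n = (Well 2→Well 3) × (Well 2→Well 4) = (-67081, 10240.9, 45709).
So ∂z/∂x = −n_x/n_z = 1.46756656 and ∂z/∂y = −n_y/n_z = −0.22404559.
Intercept c from Well 2: 957.2 − 657113.20 + 1403667.15 = 747511.15.
At (447591, 6265189): z_contact = 656869.6 − 1403688.0 + 747511.15 = 692.7 ft.
Depth below ground = 796 − 692.7 = 103 ft.

103 ft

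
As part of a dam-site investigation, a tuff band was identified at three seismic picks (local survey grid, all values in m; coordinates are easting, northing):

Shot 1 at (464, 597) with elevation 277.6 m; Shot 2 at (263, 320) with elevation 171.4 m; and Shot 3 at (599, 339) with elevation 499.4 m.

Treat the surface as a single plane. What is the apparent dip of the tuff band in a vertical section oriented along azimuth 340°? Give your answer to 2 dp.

Let the plane be z = a·easting + b·northing + c.
Shot 2−Shot 1: −201a − 277b = −106.2;  Shot 3−Shot 1: 135a − 258b = 221.8.
Solving gives a = 0.99535, b = −0.33887.
Unit vector along 340° is (sin 340°, cos 340°) = (-0.3420, 0.9397).
Slope in that direction = a·(-0.3420) + b·(0.9397) = −0.65886.
Apparent dip = arctan|0.65886| = 33.38° (true dip is 46.4°, so apparent ≤ true as expected).

33.38°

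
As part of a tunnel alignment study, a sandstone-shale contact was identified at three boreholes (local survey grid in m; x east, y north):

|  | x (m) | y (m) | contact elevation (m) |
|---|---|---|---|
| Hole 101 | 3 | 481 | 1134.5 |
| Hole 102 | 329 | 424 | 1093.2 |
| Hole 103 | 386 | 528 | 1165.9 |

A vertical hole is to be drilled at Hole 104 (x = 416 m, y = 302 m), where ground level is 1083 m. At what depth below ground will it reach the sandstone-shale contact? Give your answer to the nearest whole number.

Let the plane be z = a·x + b·y + c.
Hole 102−Hole 101: 326a − 57b = −41.3;  Hole 103−Hole 101: 383a + 47b = 31.4.
Solving gives a = −0.00407, b = 0.70127.
Then c = 1134.5 − a·3 − b·481 = 797.20.
At (416, 302): z_contact = −1.7 + 211.8 + 797.20 = 1007.3 m.
Depth below ground = 1083 − 1007.3 = 76 m.

76 m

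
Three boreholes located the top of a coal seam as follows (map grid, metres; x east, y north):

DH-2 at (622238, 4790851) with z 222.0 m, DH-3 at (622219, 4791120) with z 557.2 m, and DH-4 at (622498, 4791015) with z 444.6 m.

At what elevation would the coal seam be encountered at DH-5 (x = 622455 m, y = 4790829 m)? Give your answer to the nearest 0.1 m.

Two edge vectors: DH-2→DH-3 = (-19, 269, 335.2), DH-2→DH-4 = (260, 164, 222.6).
Normal n = (DH-2→DH-3) × (DH-2→DH-4) = (4906.6, 91381.4, -73056).
So ∂z/∂x = −n_x/n_z = 0.067162177 and ∂z/∂y = −n_y/n_z = 1.250840451.
Intercept c from DH-2: 222 − 41790.86 − 5992590.23 = −6034159.08.
At (622455, 4790829): z = 41805.4 + 5992562.7 − 6034159.08 = 209.1 m.

209.1 m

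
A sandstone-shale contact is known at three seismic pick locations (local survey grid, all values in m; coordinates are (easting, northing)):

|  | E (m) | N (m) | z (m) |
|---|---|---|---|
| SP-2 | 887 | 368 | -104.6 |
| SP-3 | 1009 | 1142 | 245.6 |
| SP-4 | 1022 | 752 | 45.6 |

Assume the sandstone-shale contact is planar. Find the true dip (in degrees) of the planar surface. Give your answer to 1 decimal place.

30.7°

Two edge vectors: SP-2→SP-3 = (122, 774, 350.2), SP-2→SP-4 = (135, 384, 150.2).
Normal n = (SP-2→SP-3) × (SP-2→SP-4) = (-18222, 28952.6, -57642).
So ∂z/∂E = −n_x/n_z = −0.31612 and ∂z/∂N = −n_y/n_z = 0.50228.
Gradient magnitude |∇z| = √(a² + b²) = √(0.09993 + 0.25229) = 0.59348.
True dip = arctan(0.59348) = 30.7°, dipping toward SSE (azimuth ≈ 148°).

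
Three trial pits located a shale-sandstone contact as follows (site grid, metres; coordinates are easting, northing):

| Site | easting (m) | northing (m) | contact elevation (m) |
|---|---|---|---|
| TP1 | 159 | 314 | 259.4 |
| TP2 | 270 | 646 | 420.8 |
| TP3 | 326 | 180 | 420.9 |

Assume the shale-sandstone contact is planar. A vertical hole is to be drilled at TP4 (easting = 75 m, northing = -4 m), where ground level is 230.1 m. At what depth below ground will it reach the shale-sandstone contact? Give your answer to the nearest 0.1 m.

101.4 m

Let the plane be z = a·easting + b·northing + c.
TP2−TP1: 111a + 332b = 161.4;  TP3−TP1: 167a − 134b = 161.5.
Solving gives a = 1.07008, b = 0.12838.
Then c = 259.4 − a·159 − b·314 = 48.95.
At (75, -4): z_contact = 80.26 − 0.51 + 48.95 = 128.69 m.
Depth below ground = 230.1 − 128.69 = 101.4 m.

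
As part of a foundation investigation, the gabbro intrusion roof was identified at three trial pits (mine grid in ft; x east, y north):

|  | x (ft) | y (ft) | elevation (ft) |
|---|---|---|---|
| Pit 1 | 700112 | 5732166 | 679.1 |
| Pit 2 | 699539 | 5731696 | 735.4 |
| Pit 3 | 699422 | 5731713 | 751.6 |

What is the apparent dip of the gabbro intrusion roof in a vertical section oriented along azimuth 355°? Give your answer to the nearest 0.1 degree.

3.0°

Let the plane be z = a·x + b·y + c.
Pit 2−Pit 1: −573a − 470b = 56.3;  Pit 3−Pit 1: −690a − 453b = 72.5.
Solving gives a = −0.13241, b = 0.04164.
Unit vector along 355° is (sin 355°, cos 355°) = (-0.0872, 0.9962).
Slope in that direction = a·(-0.0872) + b·(0.9962) = 0.05302.
Apparent dip = arctan|0.05302| = 3.0° (true dip is 7.9°, so apparent ≤ true as expected).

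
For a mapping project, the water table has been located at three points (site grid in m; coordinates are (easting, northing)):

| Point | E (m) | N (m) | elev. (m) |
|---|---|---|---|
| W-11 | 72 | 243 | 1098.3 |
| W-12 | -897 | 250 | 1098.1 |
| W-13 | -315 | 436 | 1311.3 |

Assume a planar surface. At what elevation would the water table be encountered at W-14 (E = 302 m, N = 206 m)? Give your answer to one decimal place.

Let the plane be z = a·E + b·N + c.
W-12−W-11: −969a + 7b = −0.2;  W-13−W-11: −387a + 193b = 213.
Solving gives a = 0.00830, b = 1.12027.
Then c = 1098.3 − a·72 − b·243 = 825.48.
At (302, 206): z = 2.5 + 230.8 + 825.48 = 1058.8 m.

1058.8 m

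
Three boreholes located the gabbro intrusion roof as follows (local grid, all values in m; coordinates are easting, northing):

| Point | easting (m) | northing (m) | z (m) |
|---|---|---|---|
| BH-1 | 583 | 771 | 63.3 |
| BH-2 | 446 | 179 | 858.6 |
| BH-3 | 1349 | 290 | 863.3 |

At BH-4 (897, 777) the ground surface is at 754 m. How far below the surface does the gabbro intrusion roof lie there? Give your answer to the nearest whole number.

Let the plane be z = a·easting + b·northing + c.
BH-2−BH-1: −137a − 592b = 795.3;  BH-3−BH-1: 766a − 481b = 800.
Solving gives a = 0.17533, b = −1.38399.
Then c = 63.3 − a·583 − b·771 = 1028.14.
At (897, 777): z_contact = 157.3 − 1075.4 + 1028.14 = 110.0 m.
Depth below ground = 754 − 110.0 = 644 m.

644 m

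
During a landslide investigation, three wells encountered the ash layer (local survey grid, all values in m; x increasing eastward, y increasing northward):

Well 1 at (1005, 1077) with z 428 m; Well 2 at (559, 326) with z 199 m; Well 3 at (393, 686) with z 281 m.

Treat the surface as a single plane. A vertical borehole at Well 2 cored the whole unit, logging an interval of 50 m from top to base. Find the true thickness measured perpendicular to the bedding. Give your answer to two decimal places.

48.25 m

Let the plane be z = a·x + b·y + c.
Well 2−Well 1: −446a − 751b = −229;  Well 3−Well 1: −612a − 391b = −147.
Solving gives a = 0.07313, b = 0.26150.
|∇z| = √(a²+b²) = 0.27153, so dip δ = arctan(0.27153) = 15.19°.
True thickness = vertical thickness × cos δ = 50 × cos 15.19° = 48.25 m.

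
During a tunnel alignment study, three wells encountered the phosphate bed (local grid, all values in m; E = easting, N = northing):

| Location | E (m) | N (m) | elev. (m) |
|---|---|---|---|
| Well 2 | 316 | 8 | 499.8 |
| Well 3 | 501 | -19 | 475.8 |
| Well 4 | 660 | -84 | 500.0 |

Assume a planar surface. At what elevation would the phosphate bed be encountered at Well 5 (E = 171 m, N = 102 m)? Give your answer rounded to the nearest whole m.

440 m

Two edge vectors: Well 2→Well 3 = (185, -27, -24), Well 2→Well 4 = (344, -92, 0.2).
Normal n = (Well 2→Well 3) × (Well 2→Well 4) = (-2213.4, -8293, -7732).
So ∂z/∂E = −n_x/n_z = −0.28626 and ∂z/∂N = −n_y/n_z = −1.07256.
Intercept c from Well 2: 499.8 + 90.46 + 8.58 = 598.84.
At (171, 102): z = −49.0 − 109.4 + 598.84 = 440.5 m.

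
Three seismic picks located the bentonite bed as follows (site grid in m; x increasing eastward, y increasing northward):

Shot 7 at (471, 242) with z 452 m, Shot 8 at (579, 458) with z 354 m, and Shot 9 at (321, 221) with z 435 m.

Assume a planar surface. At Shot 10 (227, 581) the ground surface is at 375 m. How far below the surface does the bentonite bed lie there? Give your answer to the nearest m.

Two edge vectors: Shot 7→Shot 8 = (108, 216, -98), Shot 7→Shot 9 = (-150, -21, -17).
Normal n = (Shot 7→Shot 8) × (Shot 7→Shot 9) = (-5730, 16536, 30132).
So ∂z/∂x = −n_x/n_z = 0.19016 and ∂z/∂y = −n_y/n_z = −0.54879.
Intercept c from Shot 7: 452 − 89.57 + 132.81 = 495.24.
At (227, 581): z_contact = 43.2 − 318.8 + 495.24 = 219.6 m.
Depth below ground = 375 − 219.6 = 155 m.

155 m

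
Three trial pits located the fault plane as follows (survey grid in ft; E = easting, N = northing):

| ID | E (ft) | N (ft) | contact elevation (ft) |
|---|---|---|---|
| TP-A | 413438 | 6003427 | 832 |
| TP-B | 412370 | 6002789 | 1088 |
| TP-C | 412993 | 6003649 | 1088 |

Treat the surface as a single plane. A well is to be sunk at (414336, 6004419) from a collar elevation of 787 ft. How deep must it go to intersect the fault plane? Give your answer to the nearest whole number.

31 ft

Two edge vectors: TP-A→TP-B = (-1068, -638, 256), TP-A→TP-C = (-445, 222, 256).
Normal n = (TP-A→TP-B) × (TP-A→TP-C) = (-220160, 159488, -521006).
So ∂z/∂E = −n_x/n_z = −0.42256711 and ∂z/∂N = −n_y/n_z = 0.30611548.
Intercept c from TP-A: 832 + 174705.30 − 1837741.92 = −1662204.62.
At (414336, 6004419): z_contact = −175084.8 + 1838045.6 − 1662204.62 = 756.2 ft.
Depth below ground = 787 − 756.2 = 31 ft.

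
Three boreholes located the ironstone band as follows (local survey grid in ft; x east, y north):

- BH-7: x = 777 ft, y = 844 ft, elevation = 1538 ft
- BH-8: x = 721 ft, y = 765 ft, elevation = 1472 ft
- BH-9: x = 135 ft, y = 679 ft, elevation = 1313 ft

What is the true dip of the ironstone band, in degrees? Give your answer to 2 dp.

36.38°

Let the plane be z = a·x + b·y + c.
BH-8−BH-7: −56a − 79b = −66;  BH-9−BH-7: −642a − 165b = −225.
Solving gives a = 0.16599, b = 0.71778.
Gradient magnitude |∇z| = √(a² + b²) = √(0.02755 + 0.51521) = 0.73672.
True dip = arctan(0.73672) = 36.38°, dipping toward SSW (azimuth ≈ 193°).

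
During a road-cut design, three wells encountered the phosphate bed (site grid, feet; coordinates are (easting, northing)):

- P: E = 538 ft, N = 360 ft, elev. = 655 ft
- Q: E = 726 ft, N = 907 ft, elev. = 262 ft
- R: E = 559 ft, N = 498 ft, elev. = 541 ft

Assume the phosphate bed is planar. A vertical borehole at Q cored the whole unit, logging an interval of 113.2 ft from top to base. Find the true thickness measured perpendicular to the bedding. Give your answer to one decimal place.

77.3 ft

Let the plane be z = a·E + b·N + c.
Q−P: 188a + 547b = −393;  R−P: 21a + 138b = −114.
Solving gives a = 0.56194, b = −0.91160.
|∇z| = √(a²+b²) = 1.07088, so dip δ = arctan(1.07088) = 46.96°.
True thickness = vertical thickness × cos δ = 113.2 × cos 46.96° = 77.3 ft.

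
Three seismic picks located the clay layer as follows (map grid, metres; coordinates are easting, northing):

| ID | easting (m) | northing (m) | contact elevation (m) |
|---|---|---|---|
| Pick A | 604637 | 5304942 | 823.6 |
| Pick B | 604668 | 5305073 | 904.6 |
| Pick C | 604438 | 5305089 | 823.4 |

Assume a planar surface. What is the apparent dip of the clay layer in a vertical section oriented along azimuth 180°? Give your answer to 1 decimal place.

27.7°

Let the plane be z = a·easting + b·northing + c.
Pick B−Pick A: 31a + 131b = 81;  Pick C−Pick A: −199a + 147b = −0.2.
Solving gives a = 0.38964, b = 0.52612.
Unit vector along 180° is (sin 180°, cos 180°) = (0.0000, -1.0000).
Slope in that direction = a·(0.0000) + b·(-1.0000) = −0.52612.
Apparent dip = arctan|0.52612| = 27.7° (true dip is 33.2°, so apparent ≤ true as expected).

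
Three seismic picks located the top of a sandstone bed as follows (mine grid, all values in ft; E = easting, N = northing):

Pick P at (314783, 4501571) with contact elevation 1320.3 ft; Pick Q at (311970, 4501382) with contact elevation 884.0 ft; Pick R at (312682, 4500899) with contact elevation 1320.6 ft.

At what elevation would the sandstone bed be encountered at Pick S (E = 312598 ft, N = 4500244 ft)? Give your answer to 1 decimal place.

1706.6 ft

Let the plane be z = a·E + b·N + c.
Pick Q−Pick P: −2813a − 189b = −436.3;  Pick R−Pick P: −2101a − 672b = 0.3.
Solving gives a = 0.196384322, b = −0.614439674.
Then c = 1320.3 − a·314783 − b·4501571 = 2705445.67.
At (312598, 4500244): z = 61389.3 − 2765128.5 + 2705445.67 = 1706.6 ft.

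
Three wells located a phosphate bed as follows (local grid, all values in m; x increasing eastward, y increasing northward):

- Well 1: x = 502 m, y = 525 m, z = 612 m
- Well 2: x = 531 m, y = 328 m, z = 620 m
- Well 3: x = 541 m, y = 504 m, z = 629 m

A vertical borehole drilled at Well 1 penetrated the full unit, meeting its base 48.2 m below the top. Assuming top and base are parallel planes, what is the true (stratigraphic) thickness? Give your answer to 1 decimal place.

43.9 m

Two edge vectors: Well 1→Well 2 = (29, -197, 8), Well 1→Well 3 = (39, -21, 17).
Normal n = (Well 1→Well 2) × (Well 1→Well 3) = (-3181, -181, 7074).
So ∂z/∂x = −n_x/n_z = 0.44967 and ∂z/∂y = −n_y/n_z = 0.02559.
|∇z| = √(a²+b²) = 0.45040, so dip δ = arctan(0.45040) = 24.25°.
True thickness = vertical thickness × cos δ = 48.2 × cos 24.25° = 43.9 m.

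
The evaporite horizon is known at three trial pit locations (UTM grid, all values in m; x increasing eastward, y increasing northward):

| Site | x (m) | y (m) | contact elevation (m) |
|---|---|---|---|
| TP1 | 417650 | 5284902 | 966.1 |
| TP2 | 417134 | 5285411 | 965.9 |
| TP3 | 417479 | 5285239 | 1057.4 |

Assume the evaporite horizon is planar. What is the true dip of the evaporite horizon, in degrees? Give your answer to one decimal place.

Let the plane be z = a·x + b·y + c.
TP2−TP1: −516a + 509b = −0.2;  TP3−TP1: −171a + 337b = 91.3.
Solving gives a = 0.53584, b = 0.54281.
Gradient magnitude |∇z| = √(a² + b²) = √(0.28712 + 0.29465) = 0.76274.
True dip = arctan(0.76274) = 37.3°, dipping toward SW (azimuth ≈ 225°).

37.3°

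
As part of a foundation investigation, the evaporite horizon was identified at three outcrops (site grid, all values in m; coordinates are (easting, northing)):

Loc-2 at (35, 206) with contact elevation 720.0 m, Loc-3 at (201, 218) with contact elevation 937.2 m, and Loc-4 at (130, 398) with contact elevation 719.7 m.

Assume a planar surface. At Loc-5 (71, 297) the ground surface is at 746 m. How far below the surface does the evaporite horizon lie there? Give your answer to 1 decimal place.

Two edge vectors: Loc-2→Loc-3 = (166, 12, 217.2), Loc-2→Loc-4 = (95, 192, -0.3).
Normal n = (Loc-2→Loc-3) × (Loc-2→Loc-4) = (-41706, 20683.8, 30732).
So ∂z/∂E = −n_x/n_z = 1.35709 and ∂z/∂N = −n_y/n_z = −0.67304.
Intercept c from Loc-2: 720 − 47.50 + 138.65 = 811.15.
At (71, 297): z_contact = 96.35 − 199.89 + 811.15 = 707.61 m.
Depth below ground = 746 − 707.61 = 38.4 m.

38.4 m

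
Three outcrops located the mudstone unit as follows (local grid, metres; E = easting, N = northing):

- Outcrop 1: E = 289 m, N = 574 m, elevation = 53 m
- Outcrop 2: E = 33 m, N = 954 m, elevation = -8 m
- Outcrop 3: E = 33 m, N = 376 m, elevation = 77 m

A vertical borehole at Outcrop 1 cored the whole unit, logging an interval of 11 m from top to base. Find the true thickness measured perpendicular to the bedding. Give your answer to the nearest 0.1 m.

10.9 m

Two edge vectors: Outcrop 1→Outcrop 2 = (-256, 380, -61), Outcrop 1→Outcrop 3 = (-256, -198, 24).
Normal n = (Outcrop 1→Outcrop 2) × (Outcrop 1→Outcrop 3) = (-2958, 21760, 147968).
So ∂z/∂E = −n_x/n_z = 0.01999 and ∂z/∂N = −n_y/n_z = −0.14706.
|∇z| = √(a²+b²) = 0.14841, so dip δ = arctan(0.14841) = 8.44°.
True thickness = vertical thickness × cos δ = 11 × cos 8.44° = 10.9 m.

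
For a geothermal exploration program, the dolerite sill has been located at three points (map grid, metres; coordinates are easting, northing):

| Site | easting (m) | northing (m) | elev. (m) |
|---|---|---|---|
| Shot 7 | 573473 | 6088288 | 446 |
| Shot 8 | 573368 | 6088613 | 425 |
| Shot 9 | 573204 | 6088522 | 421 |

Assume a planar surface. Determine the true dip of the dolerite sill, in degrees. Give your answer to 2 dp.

Two edge vectors: Shot 7→Shot 8 = (-105, 325, -21), Shot 7→Shot 9 = (-269, 234, -25).
Normal n = (Shot 7→Shot 8) × (Shot 7→Shot 9) = (-3211, 3024, 62855).
So ∂z/∂easting = −n_x/n_z = 0.05109 and ∂z/∂northing = −n_y/n_z = −0.04811.
Gradient magnitude |∇z| = √(a² + b²) = √(0.00261 + 0.00231) = 0.07017.
True dip = arctan(0.07017) = 4.01°, dipping toward NW (azimuth ≈ 313°).

4.01°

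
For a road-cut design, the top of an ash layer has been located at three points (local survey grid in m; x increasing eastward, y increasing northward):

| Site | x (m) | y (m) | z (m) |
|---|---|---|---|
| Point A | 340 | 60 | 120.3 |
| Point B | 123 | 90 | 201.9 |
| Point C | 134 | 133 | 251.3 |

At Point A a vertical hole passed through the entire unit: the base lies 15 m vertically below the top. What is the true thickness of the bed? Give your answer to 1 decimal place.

Let the plane be z = a·x + b·y + c.
Point B−Point A: −217a + 30b = 81.6;  Point C−Point A: −206a + 73b = 131.
Solving gives a = −0.20979, b = 1.20250.
|∇z| = √(a²+b²) = 1.22067, so dip δ = arctan(1.22067) = 50.67°.
True thickness = vertical thickness × cos δ = 15 × cos 50.67° = 9.5 m.

9.5 m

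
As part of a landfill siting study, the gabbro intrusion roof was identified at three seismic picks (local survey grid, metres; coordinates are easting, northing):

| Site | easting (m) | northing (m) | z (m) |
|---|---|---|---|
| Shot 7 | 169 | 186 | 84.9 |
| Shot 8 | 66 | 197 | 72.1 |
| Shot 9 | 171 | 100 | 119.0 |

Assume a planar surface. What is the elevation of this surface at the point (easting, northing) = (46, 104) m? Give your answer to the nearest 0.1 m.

107.2 m

Let the plane be z = a·easting + b·northing + c.
Shot 8−Shot 7: −103a + 11b = −12.8;  Shot 9−Shot 7: 2a − 86b = 34.1.
Solving gives a = 0.08213, b = −0.39460.
Then c = 84.9 − a·169 − b·186 = 144.42.
At (46, 104): z = 3.8 − 41.0 + 144.42 = 107.2 m.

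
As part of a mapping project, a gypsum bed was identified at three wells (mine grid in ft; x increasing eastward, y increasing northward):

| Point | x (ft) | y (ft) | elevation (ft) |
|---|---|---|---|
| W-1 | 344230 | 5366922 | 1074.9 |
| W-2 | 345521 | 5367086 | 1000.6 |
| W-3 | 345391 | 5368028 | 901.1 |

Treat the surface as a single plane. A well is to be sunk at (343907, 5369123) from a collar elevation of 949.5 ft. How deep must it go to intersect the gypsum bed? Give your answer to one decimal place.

Two edge vectors: W-1→W-2 = (1291, 164, -74.3), W-1→W-3 = (1161, 1106, -173.8).
Normal n = (W-1→W-2) × (W-1→W-3) = (53672.6, 138113.5, 1237442).
So ∂z/∂x = −n_x/n_z = −0.043373831 and ∂z/∂y = −n_y/n_z = −0.111612100.
Intercept c from W-1: 1074.9 + 14930.57 + 599013.43 = 615018.91.
At (343907, 5369123): z_contact = −14916.56 − 599259.09 + 615018.91 = 843.25 ft.
Depth below ground = 949.5 − 843.25 = 106.2 ft.

106.2 ft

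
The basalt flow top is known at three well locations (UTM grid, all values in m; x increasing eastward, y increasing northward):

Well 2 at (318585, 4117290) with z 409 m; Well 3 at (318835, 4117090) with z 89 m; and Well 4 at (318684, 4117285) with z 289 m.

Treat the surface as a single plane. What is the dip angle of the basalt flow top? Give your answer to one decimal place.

50.4°

Let the plane be z = a·x + b·y + c.
Well 3−Well 2: 250a − 200b = −320;  Well 4−Well 2: 99a − 5b = −120.
Solving gives a = −1.20755, b = 0.09057.
Gradient magnitude |∇z| = √(a² + b²) = √(1.45817 + 0.00820) = 1.21094.
True dip = arctan(1.21094) = 50.4°, dipping toward E (azimuth ≈ 094°).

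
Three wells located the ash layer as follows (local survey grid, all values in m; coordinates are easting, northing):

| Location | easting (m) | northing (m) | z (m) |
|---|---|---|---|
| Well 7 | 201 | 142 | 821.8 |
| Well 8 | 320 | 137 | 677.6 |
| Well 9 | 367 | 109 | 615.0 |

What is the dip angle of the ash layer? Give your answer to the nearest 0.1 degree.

Let the plane be z = a·easting + b·northing + c.
Well 8−Well 7: 119a − 5b = −144.2;  Well 9−Well 7: 166a − 33b = −206.8.
Solving gives a = −1.20265, b = 0.21698.
Gradient magnitude |∇z| = √(a² + b²) = √(1.44636 + 0.04708) = 1.22207.
True dip = arctan(1.22207) = 50.7°, dipping toward E (azimuth ≈ 100°).

50.7°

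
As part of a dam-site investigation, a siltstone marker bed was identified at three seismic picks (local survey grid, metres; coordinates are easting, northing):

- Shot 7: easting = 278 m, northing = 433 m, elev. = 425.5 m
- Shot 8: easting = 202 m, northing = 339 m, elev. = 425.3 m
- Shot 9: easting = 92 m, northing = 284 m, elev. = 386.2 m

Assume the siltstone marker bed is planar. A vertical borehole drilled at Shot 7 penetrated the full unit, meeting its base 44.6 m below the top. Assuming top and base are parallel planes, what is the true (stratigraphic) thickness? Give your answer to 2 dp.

35.45 m

Two edge vectors: Shot 7→Shot 8 = (-76, -94, -0.2), Shot 7→Shot 9 = (-186, -149, -39.3).
Normal n = (Shot 7→Shot 8) × (Shot 7→Shot 9) = (3664.4, -2949.6, -6160).
So ∂z/∂easting = −n_x/n_z = 0.59487 and ∂z/∂northing = −n_y/n_z = −0.47883.
|∇z| = √(a²+b²) = 0.76364, so dip δ = arctan(0.76364) = 37.37°.
True thickness = vertical thickness × cos δ = 44.6 × cos 37.37° = 35.45 m.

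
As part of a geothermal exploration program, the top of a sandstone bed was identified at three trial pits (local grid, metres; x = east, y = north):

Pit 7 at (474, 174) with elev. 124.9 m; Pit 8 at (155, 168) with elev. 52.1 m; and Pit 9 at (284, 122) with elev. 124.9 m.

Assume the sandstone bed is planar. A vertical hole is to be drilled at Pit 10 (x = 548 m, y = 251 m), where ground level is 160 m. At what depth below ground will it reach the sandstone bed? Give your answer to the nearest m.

Two edge vectors: Pit 7→Pit 8 = (-319, -6, -72.8), Pit 7→Pit 9 = (-190, -52, 0).
Normal n = (Pit 7→Pit 8) × (Pit 7→Pit 9) = (-3785.6, 13832, 15448).
So ∂z/∂x = −n_x/n_z = 0.24505 and ∂z/∂y = −n_y/n_z = −0.89539.
Intercept c from Pit 7: 124.9 − 116.16 + 155.80 = 164.54.
At (548, 251): z_contact = 134.3 − 224.7 + 164.54 = 74.1 m.
Depth below ground = 160 − 74.1 = 86 m.

86 m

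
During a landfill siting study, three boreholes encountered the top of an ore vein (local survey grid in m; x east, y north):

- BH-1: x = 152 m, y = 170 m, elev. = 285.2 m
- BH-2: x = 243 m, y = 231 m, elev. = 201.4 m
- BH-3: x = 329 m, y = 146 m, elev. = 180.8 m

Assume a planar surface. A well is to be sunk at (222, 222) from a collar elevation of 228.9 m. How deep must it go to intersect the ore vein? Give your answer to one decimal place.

10.2 m

Let the plane be z = a·x + b·y + c.
BH-2−BH-1: 91a + 61b = −83.8;  BH-3−BH-1: 177a − 24b = −104.4.
Solving gives a = −0.64553, b = −0.41077.
Then c = 285.2 − a·152 − b·170 = 453.15.
At (222, 222): z_contact = −143.31 − 91.19 + 453.15 = 218.65 m.
Depth below ground = 228.9 − 218.65 = 10.2 m.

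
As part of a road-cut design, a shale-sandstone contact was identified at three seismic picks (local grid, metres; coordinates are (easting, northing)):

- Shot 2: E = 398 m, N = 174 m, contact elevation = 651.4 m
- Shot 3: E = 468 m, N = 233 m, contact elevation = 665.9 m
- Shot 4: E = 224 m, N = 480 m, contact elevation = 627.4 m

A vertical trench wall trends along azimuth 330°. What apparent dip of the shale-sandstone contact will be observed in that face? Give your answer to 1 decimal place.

4.0°

Let the plane be z = a·E + b·N + c.
Shot 3−Shot 2: 70a + 59b = 14.5;  Shot 4−Shot 2: −174a + 306b = −24.
Solving gives a = 0.18472, b = 0.02660.
Unit vector along 330° is (sin 330°, cos 330°) = (-0.5000, 0.8660).
Slope in that direction = a·(-0.5000) + b·(0.8660) = −0.06932.
Apparent dip = arctan|0.06932| = 4.0° (true dip is 10.6°, so apparent ≤ true as expected).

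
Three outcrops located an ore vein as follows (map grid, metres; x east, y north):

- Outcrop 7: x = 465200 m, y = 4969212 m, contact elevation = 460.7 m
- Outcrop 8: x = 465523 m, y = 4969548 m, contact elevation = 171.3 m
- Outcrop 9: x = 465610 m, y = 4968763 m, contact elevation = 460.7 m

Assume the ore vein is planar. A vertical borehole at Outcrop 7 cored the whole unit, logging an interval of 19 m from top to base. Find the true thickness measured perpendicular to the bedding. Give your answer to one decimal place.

16.1 m

Two edge vectors: Outcrop 7→Outcrop 8 = (323, 336, -289.4), Outcrop 7→Outcrop 9 = (410, -449, 0).
Normal n = (Outcrop 7→Outcrop 8) × (Outcrop 7→Outcrop 9) = (-129940.6, -118654, -282787).
So ∂z/∂x = −n_x/n_z = −0.45950 and ∂z/∂y = −n_y/n_z = −0.41959.
|∇z| = √(a²+b²) = 0.62225, so dip δ = arctan(0.62225) = 31.89°.
True thickness = vertical thickness × cos δ = 19 × cos 31.89° = 16.1 m.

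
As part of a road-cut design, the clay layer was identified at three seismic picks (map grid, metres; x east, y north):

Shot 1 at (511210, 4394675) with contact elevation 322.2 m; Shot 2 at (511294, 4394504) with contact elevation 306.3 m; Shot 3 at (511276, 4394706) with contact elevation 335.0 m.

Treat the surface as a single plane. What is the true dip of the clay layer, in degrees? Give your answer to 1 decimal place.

Let the plane be z = a·x + b·y + c.
Shot 2−Shot 1: 84a − 171b = −15.9;  Shot 3−Shot 1: 66a + 31b = 12.8.
Solving gives a = 0.12210, b = 0.15296.
Gradient magnitude |∇z| = √(a² + b²) = √(0.01491 + 0.02340) = 0.19571.
True dip = arctan(0.19571) = 11.1°, dipping toward SW (azimuth ≈ 219°).

11.1°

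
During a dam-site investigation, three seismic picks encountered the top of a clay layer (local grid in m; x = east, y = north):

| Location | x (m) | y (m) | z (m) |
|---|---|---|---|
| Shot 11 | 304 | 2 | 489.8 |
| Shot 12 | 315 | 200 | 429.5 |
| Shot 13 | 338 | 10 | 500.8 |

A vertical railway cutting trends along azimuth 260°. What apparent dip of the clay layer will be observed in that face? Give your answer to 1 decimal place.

Two edge vectors: Shot 11→Shot 12 = (11, 198, -60.3), Shot 11→Shot 13 = (34, 8, 11).
Normal n = (Shot 11→Shot 12) × (Shot 11→Shot 13) = (2660.4, -2171.2, -6644).
So ∂z/∂x = −n_x/n_z = 0.40042 and ∂z/∂y = −n_y/n_z = −0.32679.
Unit vector along 260° is (sin 260°, cos 260°) = (-0.9848, -0.1736).
Slope in that direction = a·(-0.9848) + b·(-0.1736) = −0.33759.
Apparent dip = arctan|0.33759| = 18.7° (true dip is 27.3°, so apparent ≤ true as expected).

18.7°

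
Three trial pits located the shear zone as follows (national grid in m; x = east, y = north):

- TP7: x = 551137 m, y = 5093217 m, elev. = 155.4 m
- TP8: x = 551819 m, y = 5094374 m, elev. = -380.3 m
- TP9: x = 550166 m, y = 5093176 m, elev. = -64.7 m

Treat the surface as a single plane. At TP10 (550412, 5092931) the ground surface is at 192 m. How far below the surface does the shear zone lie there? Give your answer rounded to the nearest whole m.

45 m

Two edge vectors: TP7→TP8 = (682, 1157, -535.7), TP7→TP9 = (-971, -41, -220.1).
Normal n = (TP7→TP8) × (TP7→TP9) = (-276619.4, 670272.9, 1095485).
So ∂z/∂x = −n_x/n_z = 0.25250861 and ∂z/∂y = −n_y/n_z = −0.61185037.
Intercept c from TP7: 155.4 − 139166.84 + 3116286.69 = 2977275.25.
At (550412, 5092931): z_contact = 138983.8 − 3116111.7 + 2977275.25 = 147.3 m.
Depth below ground = 192 − 147.3 = 45 m.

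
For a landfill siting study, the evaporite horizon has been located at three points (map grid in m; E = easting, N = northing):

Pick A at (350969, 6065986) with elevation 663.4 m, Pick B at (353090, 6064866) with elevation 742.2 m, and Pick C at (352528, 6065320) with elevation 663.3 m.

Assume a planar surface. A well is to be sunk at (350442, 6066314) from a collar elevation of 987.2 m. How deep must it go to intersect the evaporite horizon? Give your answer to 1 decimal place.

361.7 m

Two edge vectors: Pick A→Pick B = (2121, -1120, 78.8), Pick A→Pick C = (1559, -666, -0.1).
Normal n = (Pick A→Pick B) × (Pick A→Pick C) = (52592.8, 123061.3, 333494).
So ∂z/∂E = −n_x/n_z = −0.157702387 and ∂z/∂N = −n_y/n_z = −0.369006039.
Intercept c from Pick A: 663.4 + 55348.65 + 2238385.47 = 2294397.52.
At (350442, 6066314): z_contact = −55265.54 − 2238506.50 + 2294397.52 = 625.48 m.
Depth below ground = 987.2 − 625.48 = 361.7 m.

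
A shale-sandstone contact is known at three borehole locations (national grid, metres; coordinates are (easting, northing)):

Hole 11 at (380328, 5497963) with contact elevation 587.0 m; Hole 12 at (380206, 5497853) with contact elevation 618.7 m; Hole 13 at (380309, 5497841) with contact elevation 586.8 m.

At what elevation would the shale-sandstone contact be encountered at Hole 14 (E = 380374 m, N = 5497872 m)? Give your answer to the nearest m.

Let the plane be z = a·E + b·N + c.
Hole 12−Hole 11: −122a − 110b = 31.7;  Hole 13−Hole 11: −19a − 122b = −0.2.
Solving gives a = −0.30400188, b = 0.04898390.
Then c = 587 − a·380328 − b·5497963 = −153104.24.
At (380374, 5497872): z = −115634.4 + 269307.2 − 153104.24 = 568.6 m.

569 m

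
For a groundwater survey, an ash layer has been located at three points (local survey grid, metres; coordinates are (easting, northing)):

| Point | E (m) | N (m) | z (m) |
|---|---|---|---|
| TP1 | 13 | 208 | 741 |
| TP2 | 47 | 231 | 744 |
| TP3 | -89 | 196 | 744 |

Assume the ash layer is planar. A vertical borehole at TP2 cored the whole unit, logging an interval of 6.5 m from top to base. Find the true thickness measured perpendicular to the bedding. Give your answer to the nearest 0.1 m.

6.4 m

Let the plane be z = a·E + b·N + c.
TP2−TP1: 34a + 23b = 3;  TP3−TP1: −102a − 12b = 3.
Solving gives a = −0.05418, b = 0.21053.
|∇z| = √(a²+b²) = 0.21739, so dip δ = arctan(0.21739) = 12.26°.
True thickness = vertical thickness × cos δ = 6.5 × cos 12.26° = 6.4 m.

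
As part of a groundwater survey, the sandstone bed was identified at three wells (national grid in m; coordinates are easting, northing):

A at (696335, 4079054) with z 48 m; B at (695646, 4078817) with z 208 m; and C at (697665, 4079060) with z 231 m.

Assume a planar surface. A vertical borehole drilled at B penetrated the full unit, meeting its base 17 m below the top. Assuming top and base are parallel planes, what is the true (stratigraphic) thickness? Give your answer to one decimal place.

11.4 m

Two edge vectors: A→B = (-689, -237, 160), A→C = (1330, 6, 183).
Normal n = (A→B) × (A→C) = (-44331, 338887, 311076).
So ∂z/∂easting = −n_x/n_z = 0.14251 and ∂z/∂northing = −n_y/n_z = −1.08940.
|∇z| = √(a²+b²) = 1.09868, so dip δ = arctan(1.09868) = 47.69°.
True thickness = vertical thickness × cos δ = 17 × cos 47.69° = 11.4 m.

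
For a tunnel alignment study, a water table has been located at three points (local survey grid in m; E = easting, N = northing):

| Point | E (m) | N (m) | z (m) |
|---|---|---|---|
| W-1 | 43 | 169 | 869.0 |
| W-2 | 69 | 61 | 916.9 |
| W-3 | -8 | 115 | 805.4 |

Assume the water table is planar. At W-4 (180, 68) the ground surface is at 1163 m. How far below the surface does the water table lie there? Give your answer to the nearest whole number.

Two edge vectors: W-1→W-2 = (26, -108, 47.9), W-1→W-3 = (-51, -54, -63.6).
Normal n = (W-1→W-2) × (W-1→W-3) = (9455.4, -789.3, -6912).
So ∂z/∂E = −n_x/n_z = 1.36797 and ∂z/∂N = −n_y/n_z = −0.11419.
Intercept c from W-1: 869 − 58.82 + 19.30 = 829.48.
At (180, 68): z_contact = 246.2 − 7.8 + 829.48 = 1067.9 m.
Depth below ground = 1163 − 1067.9 = 95 m.

95 m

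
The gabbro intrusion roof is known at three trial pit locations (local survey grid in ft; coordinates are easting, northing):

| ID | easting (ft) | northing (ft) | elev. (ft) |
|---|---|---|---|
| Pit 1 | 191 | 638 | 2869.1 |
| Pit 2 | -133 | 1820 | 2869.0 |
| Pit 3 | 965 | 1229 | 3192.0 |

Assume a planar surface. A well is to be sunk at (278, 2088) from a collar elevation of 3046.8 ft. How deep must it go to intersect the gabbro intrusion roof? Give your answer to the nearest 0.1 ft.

10.7 ft

Let the plane be z = a·easting + b·northing + c.
Pit 2−Pit 1: −324a + 1182b = −0.1;  Pit 3−Pit 1: 774a + 591b = 322.9.
Solving gives a = 0.345032, b = 0.094493.
Then c = 2869.1 − a·191 − b·638 = 2742.91.
At (278, 2088): z_contact = 95.92 + 197.30 + 2742.91 = 3036.13 ft.
Depth below ground = 3046.8 − 3036.13 = 10.7 ft.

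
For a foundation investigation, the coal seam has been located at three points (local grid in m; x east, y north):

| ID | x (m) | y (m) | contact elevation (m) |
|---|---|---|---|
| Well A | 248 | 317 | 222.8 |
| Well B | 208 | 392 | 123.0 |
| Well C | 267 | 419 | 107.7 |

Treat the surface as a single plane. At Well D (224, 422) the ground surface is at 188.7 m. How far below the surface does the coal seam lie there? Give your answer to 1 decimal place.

96.6 m

Let the plane be z = a·x + b·y + c.
Well B−Well A: −40a + 75b = −99.8;  Well C−Well A: 19a + 102b = −115.1.
Solving gives a = 0.28104, b = −1.18078.
Then c = 222.8 − a·248 − b·317 = 527.41.
At (224, 422): z_contact = 62.95 − 498.29 + 527.41 = 92.07 m.
Depth below ground = 188.7 − 92.07 = 96.6 m.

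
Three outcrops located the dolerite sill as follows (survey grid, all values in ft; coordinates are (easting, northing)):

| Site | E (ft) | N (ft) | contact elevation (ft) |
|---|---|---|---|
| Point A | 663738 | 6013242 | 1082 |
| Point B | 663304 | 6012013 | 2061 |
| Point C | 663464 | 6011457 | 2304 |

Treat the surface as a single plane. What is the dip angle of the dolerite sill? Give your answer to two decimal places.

39.36°

Two edge vectors: Point A→Point B = (-434, -1229, 979), Point A→Point C = (-274, -1785, 1222).
Normal n = (Point A→Point B) × (Point A→Point C) = (245677, 262102, 437944).
So ∂z/∂E = −n_x/n_z = −0.56098 and ∂z/∂N = −n_y/n_z = −0.59848.
Gradient magnitude |∇z| = √(a² + b²) = √(0.31470 + 0.35818) = 0.82029.
True dip = arctan(0.82029) = 39.36°, dipping toward NE (azimuth ≈ 043°).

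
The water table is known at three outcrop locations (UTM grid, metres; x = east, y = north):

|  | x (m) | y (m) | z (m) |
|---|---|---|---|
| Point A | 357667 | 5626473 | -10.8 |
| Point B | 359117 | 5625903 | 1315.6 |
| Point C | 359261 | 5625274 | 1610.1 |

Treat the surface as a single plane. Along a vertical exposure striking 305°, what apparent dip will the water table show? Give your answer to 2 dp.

Two edge vectors: Point A→Point B = (1450, -570, 1326.4), Point A→Point C = (1594, -1199, 1620.9).
Normal n = (Point A→Point B) × (Point A→Point C) = (666440.6, -236023.4, -829970).
So ∂z/∂x = −n_x/n_z = 0.80297 and ∂z/∂y = −n_y/n_z = −0.28438.
Unit vector along 305° is (sin 305°, cos 305°) = (-0.8192, 0.5736).
Slope in that direction = a·(-0.8192) + b·(0.5736) = −0.82087.
Apparent dip = arctan|0.82087| = 39.38° (true dip is 40.4°, so apparent ≤ true as expected).

39.38°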